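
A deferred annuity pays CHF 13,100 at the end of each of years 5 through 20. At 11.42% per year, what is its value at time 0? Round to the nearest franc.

CHF 61,238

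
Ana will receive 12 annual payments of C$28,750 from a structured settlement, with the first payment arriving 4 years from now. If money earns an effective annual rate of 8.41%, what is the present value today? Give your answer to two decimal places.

C$166,495.49

Value one period before first payment (t=3): 28750 × [1 − (1+0.0841)^(−12)] / 0.0841 = 28750 × 7.378578 = 212,134.1042
Discount back 3 years: 212,134.1042 × (1+0.0841)^(−3) = 212,134.1042 × 0.784860 = 166,495.4851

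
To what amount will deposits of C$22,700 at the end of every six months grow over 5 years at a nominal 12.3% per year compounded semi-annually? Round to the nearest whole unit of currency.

C$301,320

i = 0.123/2 = 0.0615 per half-year; n = 5·2 = 10.
FV = PMT · [(1+i)^n − 1] / i = 22700 · 13.274014 = 301,320.1206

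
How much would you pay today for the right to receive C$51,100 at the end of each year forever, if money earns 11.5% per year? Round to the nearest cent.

PV = C/r = 51100/0.115 = 444,347.8261

C$444,347.83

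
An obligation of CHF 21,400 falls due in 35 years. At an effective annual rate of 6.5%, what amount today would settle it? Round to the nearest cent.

Discount factor = (1+0.065)^(−35) = 0.110348; PV = 21,400 × 0.110348 = 2,361.4432

CHF 2,361.44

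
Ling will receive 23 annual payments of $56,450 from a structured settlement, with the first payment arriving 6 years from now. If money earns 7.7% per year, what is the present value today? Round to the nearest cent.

Value one period before first payment (t=5): 56450 × [1 − (1+0.077)^(−23)] / 0.077 = 56450 × 10.628990 = 600,006.4657
PV₀ = 600,006.4657 / (1+0.077)^5 = 600,006.4657 / 1.449034 = 414,073.4777

$414,073.48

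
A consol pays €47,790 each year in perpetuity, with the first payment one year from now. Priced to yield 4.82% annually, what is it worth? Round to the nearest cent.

PV = PMT / i = 47790 / 0.0482 = 991,493.7759

€991,493.78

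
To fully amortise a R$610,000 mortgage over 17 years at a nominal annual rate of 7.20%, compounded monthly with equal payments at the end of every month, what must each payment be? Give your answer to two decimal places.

With 12 periods per year: i = 0.006, n = 204.
Annuity-PV factor = 117.478495; PMT = 610000 / 117.478495 = 5,192.4397

R$5,192.44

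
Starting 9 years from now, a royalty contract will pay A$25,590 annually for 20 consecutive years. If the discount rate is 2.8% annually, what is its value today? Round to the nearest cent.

A$310,970.91

PV at t=8 (ordinary 20-year annuity): 25590 × a(20|0.028) = 25590 × 15.156342 = 387,850.7884
PV₀ = 387,850.7884 / (1+0.028)^8 = 387,850.7884 / 1.247225 = 310,970.9077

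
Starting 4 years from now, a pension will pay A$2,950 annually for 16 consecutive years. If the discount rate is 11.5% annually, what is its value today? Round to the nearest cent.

A$15,262.78

Value one period before first payment (t=3): 2950 × [1 − (1+0.115)^(−16)] / 0.115 = 2950 × 7.171935 = 21,157.2091
PV₀ = 21,157.2091 / (1+0.115)^3 = 21,157.2091 / 1.386196 = 15,262.7846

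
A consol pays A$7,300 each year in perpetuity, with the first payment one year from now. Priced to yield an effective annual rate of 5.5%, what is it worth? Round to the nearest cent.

A$132,727.27

PV = C/r = 7300/0.055 = 132,727.2727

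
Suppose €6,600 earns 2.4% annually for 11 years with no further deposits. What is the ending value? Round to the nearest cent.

€8,567.29

FV = 6,600 × (1 + 0.024)^11 = 8,567.2898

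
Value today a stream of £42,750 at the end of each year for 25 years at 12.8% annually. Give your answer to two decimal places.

PV = PMT · [1 − (1+i)^(−n)] / i = 42750 · 7.427853 = 317,540.7086

£317,540.71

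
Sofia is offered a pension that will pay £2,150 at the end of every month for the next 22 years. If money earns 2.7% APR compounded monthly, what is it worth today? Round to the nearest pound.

£427,627

Periodic rate i = 0.027/12 = 0.00225; n = 22 × 12 = 264 periods.
PV = 2150 × [1 − (1+0.00225)^(−264)] / 0.00225 = 2150 × 198.896478 = 427,627.4270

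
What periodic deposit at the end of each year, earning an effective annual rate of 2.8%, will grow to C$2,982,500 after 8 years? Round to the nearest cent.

C$337,789.03

FV-annuity factor = 8.829476; PMT = 2.9825e+06 / 8.829476 = 337,789.0322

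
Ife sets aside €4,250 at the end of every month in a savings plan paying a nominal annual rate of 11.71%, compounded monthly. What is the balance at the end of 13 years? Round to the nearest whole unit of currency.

€1,545,705

Periodic rate i = 0.1171/12 = 0.00975833; n = 13 × 12 = 156 periods.
Accumulation factor s(156|0.00975833) = 363.695208; FV = 4250 × 363.695208 = 1,545,704.6339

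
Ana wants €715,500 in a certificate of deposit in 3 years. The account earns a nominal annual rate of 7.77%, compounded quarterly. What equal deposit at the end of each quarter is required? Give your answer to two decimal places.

€53,520.11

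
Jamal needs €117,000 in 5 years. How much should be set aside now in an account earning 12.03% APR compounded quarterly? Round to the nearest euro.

With 4 periods per year: i = 0.030075, n = 20.
Discount factor = (1+0.030075)^(−20) = 0.552870; PV = 117,000 × 0.552870 = 64,685.7954

€64,686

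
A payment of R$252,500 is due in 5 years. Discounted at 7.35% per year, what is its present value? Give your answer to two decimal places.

R$177,113.29

PV = 252,500 / (1 + 0.0735)^5 = 252,500 / 1.425641 = 177,113.2852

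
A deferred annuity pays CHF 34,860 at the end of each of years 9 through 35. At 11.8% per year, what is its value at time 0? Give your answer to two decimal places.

CHF 115,078.61

Value one period before first payment (t=8): 34860 × [1 − (1+0.118)^(−27)] / 0.118 = 34860 × 8.057525 = 280,885.3266
PV₀ = 280,885.3266 / (1+0.118)^8 = 280,885.3266 / 2.440813 = 115,078.6143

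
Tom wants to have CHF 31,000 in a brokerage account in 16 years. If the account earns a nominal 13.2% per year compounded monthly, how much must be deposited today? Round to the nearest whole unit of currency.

CHF 3,794

i = 0.132/12 = 0.011 per month; n = 16·12 = 192.
PV = 31,000 / (1 + 0.011)^192 = 31,000 / 8.169997 = 3,794.3712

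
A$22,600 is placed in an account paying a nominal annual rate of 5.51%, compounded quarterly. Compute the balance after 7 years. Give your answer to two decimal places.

i = 0.0551/4 = 0.013775 per quarter; n = 7·4 = 28.
FV = 22,600 × (1 + 0.013775)^28 = 33,149.1655

A$33,149.17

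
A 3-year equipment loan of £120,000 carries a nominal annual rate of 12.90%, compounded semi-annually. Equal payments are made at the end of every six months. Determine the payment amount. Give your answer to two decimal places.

£24,749.61

i = 0.129/2 = 0.0645 per half-year; n = 3·2 = 6.
Annuity-PV factor = 4.848561; PMT = 120000 / 4.848561 = 24,749.6111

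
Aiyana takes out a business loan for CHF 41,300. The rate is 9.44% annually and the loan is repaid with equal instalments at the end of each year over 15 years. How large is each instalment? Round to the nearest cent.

PMT = 41300 / ( [1 − (1+0.0944)^(−15)] / 0.0944 ) = 41300 / 7.855515 = 5,257.4530

CHF 5,257.45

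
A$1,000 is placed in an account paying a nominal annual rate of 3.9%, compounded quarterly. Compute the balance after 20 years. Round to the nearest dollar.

i = 0.039/4 = 0.00975 per quarter; n = 20·4 = 80.
FV = PV·(1+i)^n = 1,000 × 2.173246 = 2,173.2463

A$2,173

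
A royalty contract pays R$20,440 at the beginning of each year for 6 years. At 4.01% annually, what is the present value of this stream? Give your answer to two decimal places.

R$111,409.69

PV = 20440 × [1 − (1+0.0401)^(−6)] / 0.0401 × (1+i) = 20440 × 5.450572 = 111,409.6913
Payments are at the start of each period, so multiply by (1+i).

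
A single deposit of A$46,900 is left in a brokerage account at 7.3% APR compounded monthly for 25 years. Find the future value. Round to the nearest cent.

A$289,307.18

With 12 periods per year: i = 0.00608333, n = 300.
46,900 × (1+0.00608333)^300 = 46,900 × 6.168597 = 289,307.1840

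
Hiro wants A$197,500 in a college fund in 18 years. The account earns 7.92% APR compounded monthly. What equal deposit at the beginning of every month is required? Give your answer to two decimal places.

i = 0.0792/12 = 0.0066 per month; n = 18·12 = 216.
PMT = 197500 / ( [(1+0.0066)^216 − 1] / 0.0066 × (1+i) ) = 197500 / 479.036710 = 412.2857

A$412.29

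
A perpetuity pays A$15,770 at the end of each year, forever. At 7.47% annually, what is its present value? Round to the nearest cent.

A$211,111.11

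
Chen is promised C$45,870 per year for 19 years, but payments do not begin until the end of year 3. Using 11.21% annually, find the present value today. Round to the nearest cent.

C$286,908.99

PV at t=2 (ordinary 19-year annuity): 45870 × a(19|0.1121) = 45870 × 7.735762 = 354,839.4005
PV₀ = 354,839.4005 / (1+0.1121)^2 = 354,839.4005 / 1.236766 = 286,908.9892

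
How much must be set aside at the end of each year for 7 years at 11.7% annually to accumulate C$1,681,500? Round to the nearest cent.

C$168,212.87

FV-annuity factor = 9.996263; PMT = 1.6815e+06 / 9.996263 = 168,212.8670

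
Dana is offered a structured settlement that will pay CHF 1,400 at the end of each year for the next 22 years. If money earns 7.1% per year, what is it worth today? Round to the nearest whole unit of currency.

CHF 15,358

PV = 1400 × [1 − (1+0.071)^(−22)] / 0.071 = 1400 × 10.970115 = 15,358.1609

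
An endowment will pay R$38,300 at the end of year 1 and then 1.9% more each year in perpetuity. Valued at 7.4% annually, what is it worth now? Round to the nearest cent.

R$696,363.64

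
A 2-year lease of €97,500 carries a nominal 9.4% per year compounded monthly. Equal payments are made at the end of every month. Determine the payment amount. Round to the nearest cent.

With 12 periods per year: i = 0.00783333, n = 24.
Annuity-PV factor = 21.801460; PMT = 97500 / 21.801460 = 4,472.1776

€4,472.18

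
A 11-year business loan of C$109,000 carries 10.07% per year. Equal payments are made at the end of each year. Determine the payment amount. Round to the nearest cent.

C$16,836.10

PMT = 109000 / ( [1 − (1+0.1007)^(−11)] / 0.1007 ) = 109000 / 6.474183 = 16,836.1015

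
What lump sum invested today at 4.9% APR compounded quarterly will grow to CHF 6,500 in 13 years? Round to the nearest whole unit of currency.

Periodic rate i = 0.049/4 = 0.01225; n = 13 × 4 = 52 periods.
PV = FV·(1+i)^(−n) = 6,500 × 0.530927 = 3,451.0282

CHF 3,451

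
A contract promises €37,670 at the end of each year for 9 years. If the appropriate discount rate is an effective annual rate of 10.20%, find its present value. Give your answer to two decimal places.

€215,228.46

PV = 37670 × [1 − (1+0.102)^(−9)] / 0.102 = 37670 × 5.713524 = 215,228.4647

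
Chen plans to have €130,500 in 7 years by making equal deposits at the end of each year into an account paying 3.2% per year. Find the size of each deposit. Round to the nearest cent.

FV-annuity factor = 7.709009; PMT = 130500 / 7.709009 = 16,928.2456

€16,928.25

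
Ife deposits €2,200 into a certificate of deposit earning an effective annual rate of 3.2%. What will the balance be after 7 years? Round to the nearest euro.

FV = PV·(1+i)^n = 2,200 × 1.246688 = 2,742.7142

€2,743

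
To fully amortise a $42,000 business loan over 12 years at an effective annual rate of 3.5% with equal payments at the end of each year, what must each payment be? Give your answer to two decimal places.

$4,346.33

Annuity-PV factor = 9.663334; PMT = 42000 / 9.663334 = 4,346.3259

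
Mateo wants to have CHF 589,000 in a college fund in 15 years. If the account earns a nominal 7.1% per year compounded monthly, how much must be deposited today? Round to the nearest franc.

With 12 periods per year: i = 0.00591667, n = 180.
PV = 589,000 / (1 + 0.00591667)^180 = 589,000 / 2.891750 = 203,682.9129

CHF 203,683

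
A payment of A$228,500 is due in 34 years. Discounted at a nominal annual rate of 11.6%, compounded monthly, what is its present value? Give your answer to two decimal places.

A$4,510.81

Periodic rate i = 0.116/12 = 0.00966667; n = 34 × 12 = 408 periods.
PV = 228,500 / (1 + 0.00966667)^408 = 228,500 / 50.656082 = 4,510.8108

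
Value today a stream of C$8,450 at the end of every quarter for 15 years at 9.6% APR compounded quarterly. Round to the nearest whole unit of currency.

C$267,234

Periodic rate i = 0.096/4 = 0.024; n = 15 × 4 = 60 periods.
Annuity factor a(60|0.024) = 31.625334; PV = 8450 × 31.625334 = 267,234.0714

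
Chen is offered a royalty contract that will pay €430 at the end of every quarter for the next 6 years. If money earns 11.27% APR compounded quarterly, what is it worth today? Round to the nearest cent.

€7,427.54

i = 0.1127/4 = 0.028175 per quarter; n = 6·4 = 24.
PV = 430 × [1 − (1+0.028175)^(−24)] / 0.028175 = 430 × 17.273349 = 7,427.5403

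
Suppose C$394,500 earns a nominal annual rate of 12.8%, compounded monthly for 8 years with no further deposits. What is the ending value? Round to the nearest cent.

i = 0.128/12 = 0.0106667 per month; n = 8·12 = 96.
394,500 × (1+0.0106667)^96 = 394,500 × 2.769252 = 1,092,469.8562

C$1,092,469.86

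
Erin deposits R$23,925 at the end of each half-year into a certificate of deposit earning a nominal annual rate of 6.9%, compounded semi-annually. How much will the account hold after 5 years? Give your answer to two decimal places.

R$280,025.88

i = 0.069/2 = 0.0345 per half-year; n = 5·2 = 10.
FV = PMT · [(1+i)^n − 1] / i = 23925 · 11.704321 = 280,025.8760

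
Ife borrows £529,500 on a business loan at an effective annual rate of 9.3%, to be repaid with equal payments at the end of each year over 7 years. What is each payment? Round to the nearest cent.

£106,267.97

Annuity-PV factor = 4.982687; PMT = 529500 / 4.982687 = 106,267.9681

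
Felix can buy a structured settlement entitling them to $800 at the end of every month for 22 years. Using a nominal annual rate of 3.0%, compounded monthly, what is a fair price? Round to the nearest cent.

$154,471.30

i = 0.03/12 = 0.0025 per month; n = 22·12 = 264.
PV = 800 × [1 − (1+0.0025)^(−264)] / 0.0025 = 800 × 193.089119 = 154,471.2951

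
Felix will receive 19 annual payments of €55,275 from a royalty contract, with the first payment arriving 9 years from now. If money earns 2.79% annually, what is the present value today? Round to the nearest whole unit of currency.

€647,274

Value one period before first payment (t=8): 55275 × [1 − (1+0.0279)^(−19)] / 0.0279 = 55275 × 14.593742 = 806,669.0797
Discount back 8 years: 806,669.0797 × (1+0.0279)^(−8) = 806,669.0797 × 0.802404 = 647,274.4762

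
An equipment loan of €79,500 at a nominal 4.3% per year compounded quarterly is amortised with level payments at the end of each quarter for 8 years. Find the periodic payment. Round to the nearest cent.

€2,949.34

Periodic rate i = 0.043/4 = 0.01075; n = 8 × 4 = 32 periods.
Annuity-PV factor = 26.955199; PMT = 79500 / 26.955199 = 2,949.3383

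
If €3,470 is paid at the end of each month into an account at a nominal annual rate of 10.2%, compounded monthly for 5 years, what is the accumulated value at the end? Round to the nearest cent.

€270,131.69

i = 0.102/12 = 0.0085 per month; n = 5·12 = 60.
FV = PMT · [(1+i)^n − 1] / i = 3470 · 77.847749 = 270,131.6888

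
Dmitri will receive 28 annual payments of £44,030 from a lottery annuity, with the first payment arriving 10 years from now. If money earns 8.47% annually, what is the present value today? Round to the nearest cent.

£224,410.76

Value one period before first payment (t=9): 44030 × [1 − (1+0.0847)^(−28)] / 0.0847 = 44030 × 10.594532 = 466,477.2258
Discount back 9 years: 466,477.2258 × (1+0.0847)^(−9) = 466,477.2258 × 0.481075 = 224,410.7639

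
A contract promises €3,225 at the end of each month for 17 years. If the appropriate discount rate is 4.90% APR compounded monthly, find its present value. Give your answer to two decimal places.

€445,854.73

Periodic rate i = 0.049/12 = 0.00408333; n = 17 × 12 = 204 periods.
PV = PMT · [1 − (1+i)^(−n)] / i = 3225 · 138.249529 = 445,854.7317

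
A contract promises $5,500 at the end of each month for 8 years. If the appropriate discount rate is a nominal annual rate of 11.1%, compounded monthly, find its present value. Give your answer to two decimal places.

$348,931.35

Periodic rate i = 0.111/12 = 0.00925; n = 8 × 12 = 96 periods.
Annuity factor a(96|0.00925) = 63.442064; PV = 5500 × 63.442064 = 348,931.3515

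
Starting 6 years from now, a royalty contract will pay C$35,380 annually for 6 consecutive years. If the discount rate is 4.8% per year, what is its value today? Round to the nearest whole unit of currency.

Value one period before first payment (t=5): 35380 × [1 − (1+0.048)^(−6)] / 0.048 = 35380 × 5.108318 = 180,732.3047
Discount back 5 years: 180,732.3047 × (1+0.048)^(−5) = 180,732.3047 × 0.791031 = 142,964.8831

C$142,965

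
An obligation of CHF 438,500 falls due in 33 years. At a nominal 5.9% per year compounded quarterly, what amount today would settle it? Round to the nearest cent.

With 4 periods per year: i = 0.01475, n = 132.
PV = FV·(1+i)^(−n) = 438,500 × 0.144745 = 63,470.7572

CHF 63,470.76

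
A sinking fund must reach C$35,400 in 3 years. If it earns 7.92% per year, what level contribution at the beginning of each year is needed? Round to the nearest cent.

PMT = 35400 / ( [(1+0.0792)^3 − 1] / 0.0792 × (1+i) ) = 35400 / 3.500787 = 10,112.0109

C$10,112.01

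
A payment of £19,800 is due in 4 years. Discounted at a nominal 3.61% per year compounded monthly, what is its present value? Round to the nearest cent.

Periodic rate i = 0.0361/12 = 0.00300833; n = 4 × 12 = 48 periods.
PV = 19,800 / (1 + 0.00300833)^48 = 19,800 / 1.155096 = 17,141.4362

£17,141.44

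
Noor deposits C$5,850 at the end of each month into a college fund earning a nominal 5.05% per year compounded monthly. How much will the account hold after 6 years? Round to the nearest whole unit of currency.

i = 0.0505/12 = 0.00420833 per month; n = 6·12 = 72.
Accumulation factor s(72|0.00420833) = 83.894007; FV = 5850 × 83.894007 = 490,779.9423

C$490,780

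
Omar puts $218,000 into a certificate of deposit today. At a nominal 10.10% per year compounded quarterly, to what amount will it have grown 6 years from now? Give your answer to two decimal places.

$396,616.85

i = 0.101/4 = 0.02525 per quarter; n = 6·4 = 24.
FV = PV·(1+i)^n = 218,000 × 1.819343 = 396,616.8533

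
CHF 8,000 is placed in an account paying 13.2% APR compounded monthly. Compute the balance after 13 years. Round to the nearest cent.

CHF 44,082.91

Periodic rate i = 0.132/12 = 0.011; n = 13 × 12 = 156 periods.
FV = 8,000 × (1 + 0.011)^156 = 44,082.9104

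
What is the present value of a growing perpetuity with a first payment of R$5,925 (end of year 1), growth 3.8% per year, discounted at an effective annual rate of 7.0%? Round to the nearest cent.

R$185,156.25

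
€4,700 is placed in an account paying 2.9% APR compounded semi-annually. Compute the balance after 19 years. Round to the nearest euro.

€8,122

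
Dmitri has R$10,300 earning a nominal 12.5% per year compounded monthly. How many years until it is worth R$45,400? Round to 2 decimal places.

Periodic rate i = 0.125/12 = 0.0104167.
(1+i)^n = 45400/10300 = 4.40777, so n = ln 4.40777 / ln 1.01042 = 143.1438 months
= 143.1438/12 years

11.93 years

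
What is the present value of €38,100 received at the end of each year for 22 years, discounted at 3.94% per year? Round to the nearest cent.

€553,758.68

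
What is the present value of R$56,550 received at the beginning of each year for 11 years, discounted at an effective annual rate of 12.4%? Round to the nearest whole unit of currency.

R$370,906

PV = 56550 × [1 − (1+0.124)^(−11)] / 0.124 × (1+i) = 56550 × 6.558896 = 370,905.5775
(annuity-due: payments at period start, so ×(1+i).)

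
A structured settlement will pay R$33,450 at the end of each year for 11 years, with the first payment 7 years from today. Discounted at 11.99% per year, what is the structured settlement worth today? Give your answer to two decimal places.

R$100,723.01

PV at t=6 (ordinary 11-year annuity): 33450 × a(11|0.1199) = 33450 × 5.940295 = 198,702.8765
Discount back 6 years: 198,702.8765 × (1+0.1199)^(−6) = 198,702.8765 × 0.506903 = 100,723.0078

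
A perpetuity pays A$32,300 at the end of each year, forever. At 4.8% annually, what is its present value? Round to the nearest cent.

PV = PMT / i = 32300 / 0.048 = 672,916.6667

A$672,916.67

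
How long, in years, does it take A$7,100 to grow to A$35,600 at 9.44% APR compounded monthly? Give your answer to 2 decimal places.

17.15 years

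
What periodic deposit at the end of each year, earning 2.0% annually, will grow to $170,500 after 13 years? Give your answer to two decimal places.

$11,614.18

FV-annuity factor = 14.680332; PMT = 170500 / 14.680332 = 11,614.1791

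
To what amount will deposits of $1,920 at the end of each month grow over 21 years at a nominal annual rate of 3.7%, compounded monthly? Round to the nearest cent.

$730,018.82

i = 0.037/12 = 0.00308333 per month; n = 21·12 = 252.
Accumulation factor s(252|0.00308333) = 380.218135; FV = 1920 × 380.218135 = 730,018.8185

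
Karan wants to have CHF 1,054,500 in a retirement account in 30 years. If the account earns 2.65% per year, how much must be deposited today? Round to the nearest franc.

Discount factor = (1+0.0265)^(−30) = 0.456280; PV = 1,054,500 × 0.456280 = 481,147.2112

CHF 481,147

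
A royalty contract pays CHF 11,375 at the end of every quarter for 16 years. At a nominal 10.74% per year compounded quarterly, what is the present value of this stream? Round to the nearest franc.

i = 0.1074/4 = 0.02685 per quarter; n = 16·4 = 64.
PV = 11375 × [1 − (1+0.02685)^(−64)] / 0.02685 = 11375 × 30.411014 = 345,925.2813

CHF 345,925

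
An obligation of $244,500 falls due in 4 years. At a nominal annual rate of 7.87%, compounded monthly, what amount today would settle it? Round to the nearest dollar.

With 12 periods per year: i = 0.00655833, n = 48.
PV = 244,500 / (1 + 0.00655833)^48 = 244,500 / 1.368578 = 178,652.5931

$178,653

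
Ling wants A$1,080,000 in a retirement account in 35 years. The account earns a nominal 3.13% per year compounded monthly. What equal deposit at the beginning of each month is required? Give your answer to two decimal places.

i = 0.0313/12 = 0.00260833 per month; n = 35·12 = 420.
PMT = 1.08e+06 / ( [(1+0.00260833)^420 − 1] / 0.00260833 × (1+i) ) = 1.08e+06 / 763.551379 = 1,414.4431

A$1,414.44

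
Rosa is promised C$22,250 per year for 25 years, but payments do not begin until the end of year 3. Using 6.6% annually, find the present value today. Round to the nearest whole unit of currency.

PV at t=2 (ordinary 25-year annuity): 22250 × a(25|0.066) = 22250 × 12.085841 = 268,909.9693
PV₀ = 268,909.9693 / (1+0.066)^2 = 268,909.9693 / 1.136356 = 236,642.3632

C$236,642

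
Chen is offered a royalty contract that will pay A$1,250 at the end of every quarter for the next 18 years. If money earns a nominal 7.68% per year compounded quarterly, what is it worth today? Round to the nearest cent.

With 4 periods per year: i = 0.0192, n = 72.
PV = 1250 × [1 − (1+0.0192)^(−72)] / 0.0192 = 1250 × 38.839281 = 48,549.1011

A$48,549.10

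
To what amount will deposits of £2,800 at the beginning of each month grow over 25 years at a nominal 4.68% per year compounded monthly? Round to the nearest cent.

Periodic rate i = 0.0468/12 = 0.0039; n = 25 × 12 = 300 periods.
FV = 2800 × [(1+0.0039)^300 − 1] / 0.0039 × (1+i) = 2800 × 570.078529 = 1,596,219.8821
Payments are at the start of each period, so multiply by (1+i).

£1,596,219.88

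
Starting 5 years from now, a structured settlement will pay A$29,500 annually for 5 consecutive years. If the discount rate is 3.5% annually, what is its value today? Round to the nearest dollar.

A$116,071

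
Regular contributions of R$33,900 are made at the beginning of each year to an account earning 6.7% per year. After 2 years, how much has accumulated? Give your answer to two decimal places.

R$74,766.08

FV = 33900 × [(1+0.067)^2 − 1] / 0.067 × (1+i) = 33900 × 2.205489 = 74,766.0771
(Beginning-of-period payments → annuity-due factor ×(1+i).)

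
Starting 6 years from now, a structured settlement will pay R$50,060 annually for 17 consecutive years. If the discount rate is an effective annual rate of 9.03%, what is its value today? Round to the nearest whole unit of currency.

R$277,055

PV at t=5 (ordinary 17-year annuity): 50060 × a(17|0.0903) = 50060 × 8.527191 = 426,871.1651
Discount back 5 years: 426,871.1651 × (1+0.0903)^(−5) = 426,871.1651 × 0.649038 = 277,055.4892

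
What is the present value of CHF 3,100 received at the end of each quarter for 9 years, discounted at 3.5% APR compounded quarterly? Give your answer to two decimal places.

CHF 95,377.44

i = 0.035/4 = 0.00875 per quarter; n = 9·4 = 36.
Annuity factor a(36|0.00875) = 30.766918; PV = 3100 × 30.766918 = 95,377.4445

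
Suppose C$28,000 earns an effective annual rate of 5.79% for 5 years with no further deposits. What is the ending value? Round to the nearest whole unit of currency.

C$37,101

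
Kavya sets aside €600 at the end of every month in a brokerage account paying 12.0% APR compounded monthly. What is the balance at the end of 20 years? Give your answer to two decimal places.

€593,553.22

Periodic rate i = 0.12/12 = 0.01; n = 20 × 12 = 240 periods.
Accumulation factor s(240|0.01) = 989.255365; FV = 600 × 989.255365 = 593,553.2192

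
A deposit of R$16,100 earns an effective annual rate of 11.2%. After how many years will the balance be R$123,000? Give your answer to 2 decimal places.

19.15 years

n = ln(123000/16100) / ln(1+0.112) = ln(7.63975) / 0.106160 = 19.1537 years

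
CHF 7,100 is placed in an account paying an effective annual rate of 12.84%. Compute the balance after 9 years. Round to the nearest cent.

7,100 × (1+0.1284)^9 = 7,100 × 2.965976 = 21,058.4327

CHF 21,058.43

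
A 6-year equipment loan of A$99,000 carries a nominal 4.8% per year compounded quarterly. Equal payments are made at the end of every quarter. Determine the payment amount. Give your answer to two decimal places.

i = 0.048/4 = 0.012 per quarter; n = 6·4 = 24.
PMT = 99000 / ( [1 − (1+0.012)^(−24)] / 0.012 ) = 99000 / 20.745999 = 4,772.0044

A$4,772.00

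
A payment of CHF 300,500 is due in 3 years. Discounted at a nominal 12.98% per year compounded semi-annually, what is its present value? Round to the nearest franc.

CHF 206,059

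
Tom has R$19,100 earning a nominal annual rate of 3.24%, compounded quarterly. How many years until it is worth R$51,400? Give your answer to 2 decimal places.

30.68 years

Periodic rate i = 0.0324/4 = 0.0081.
(1+i)^n = 51400/19100 = 2.69110, so n = ln 2.69110 / ln 1.0081 = 122.7103 quarters
= 122.7103/4 years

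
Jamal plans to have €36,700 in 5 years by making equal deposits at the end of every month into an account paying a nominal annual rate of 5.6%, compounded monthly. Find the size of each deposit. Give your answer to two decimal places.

i = 0.056/12 = 0.00466667 per month; n = 5·12 = 60.
FV-annuity factor = 69.057499; PMT = 36700 / 69.057499 = 531.4412

€531.44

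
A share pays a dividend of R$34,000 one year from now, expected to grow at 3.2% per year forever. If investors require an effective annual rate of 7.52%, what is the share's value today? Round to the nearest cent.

R$787,037.04

PV = D₁/(r − g) = 34000/(0.0752 − 0.032) = 787,037.0370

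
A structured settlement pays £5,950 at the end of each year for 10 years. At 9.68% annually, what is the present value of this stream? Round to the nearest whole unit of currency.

£37,068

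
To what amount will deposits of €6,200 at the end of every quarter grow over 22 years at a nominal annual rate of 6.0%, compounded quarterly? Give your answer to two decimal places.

With 4 periods per year: i = 0.015, n = 88.
FV = 6200 × [(1+0.015)^88 − 1] / 0.015 = 6200 × 180.460482 = 1,118,854.9903

€1,118,854.99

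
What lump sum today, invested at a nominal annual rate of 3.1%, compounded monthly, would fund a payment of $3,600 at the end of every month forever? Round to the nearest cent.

$1,393,548.39

Periodic rate i = 0.031/12 = 0.00258333.
PV = PMT / i = 3600 / 0.00258333 = 1,393,548.3871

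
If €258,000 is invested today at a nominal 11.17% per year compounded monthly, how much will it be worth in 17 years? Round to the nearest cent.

€1,707,996.37

Periodic rate i = 0.1117/12 = 0.00930833; n = 17 × 12 = 204 periods.
FV = PV·(1+i)^n = 258,000 × 6.620141 = 1,707,996.3737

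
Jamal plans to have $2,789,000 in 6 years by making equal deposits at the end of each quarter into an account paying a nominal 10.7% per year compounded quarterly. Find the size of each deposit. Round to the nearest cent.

$84,365.76

With 4 periods per year: i = 0.02675, n = 24.
FV-annuity factor = 33.058435; PMT = 2.789e+06 / 33.058435 = 84,365.7599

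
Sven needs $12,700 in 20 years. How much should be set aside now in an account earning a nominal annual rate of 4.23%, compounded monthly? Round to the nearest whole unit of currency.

$5,458

i = 0.0423/12 = 0.003525 per month; n = 20·12 = 240.
PV = FV·(1+i)^(−n) = 12,700 × 0.429767 = 5,458.0390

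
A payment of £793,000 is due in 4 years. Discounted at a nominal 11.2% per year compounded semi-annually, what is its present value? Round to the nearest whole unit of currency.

i = 0.112/2 = 0.056 per half-year; n = 4·2 = 8.
PV = 793,000 / (1 + 0.056)^8 = 793,000 / 1.546363 = 512,816.3246

£512,816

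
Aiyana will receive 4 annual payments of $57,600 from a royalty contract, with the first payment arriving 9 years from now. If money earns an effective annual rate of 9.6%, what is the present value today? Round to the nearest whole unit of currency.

$88,461

Value one period before first payment (t=8): 57600 × [1 − (1+0.096)^(−4)] / 0.096 = 57600 × 3.197509 = 184,176.4960
PV₀ = 184,176.4960 / (1+0.096)^8 = 184,176.4960 / 2.082018 = 88,460.5780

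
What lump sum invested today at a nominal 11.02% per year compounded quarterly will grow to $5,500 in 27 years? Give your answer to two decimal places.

$292.17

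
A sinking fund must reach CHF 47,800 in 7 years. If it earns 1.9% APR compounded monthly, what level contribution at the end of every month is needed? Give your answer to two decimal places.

CHF 532.49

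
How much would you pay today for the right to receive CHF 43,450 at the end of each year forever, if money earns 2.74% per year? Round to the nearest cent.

PV = PMT / i = 43450 / 0.0274 = 1,585,766.4234

CHF 1,585,766.42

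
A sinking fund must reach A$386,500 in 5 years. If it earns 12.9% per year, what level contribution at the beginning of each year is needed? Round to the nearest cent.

A$52,932.75

FV-annuity factor × (1+i) = 7.301718; PMT = 386500 / 7.301718 = 52,932.7511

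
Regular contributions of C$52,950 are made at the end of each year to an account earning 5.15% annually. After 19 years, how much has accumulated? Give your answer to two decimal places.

C$1,641,375.85

FV = 52950 × [(1+0.0515)^19 − 1] / 0.0515 = 52950 × 30.998600 = 1,641,375.8467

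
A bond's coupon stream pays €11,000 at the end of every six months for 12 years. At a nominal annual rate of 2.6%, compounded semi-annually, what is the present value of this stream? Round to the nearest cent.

With 2 periods per year: i = 0.013, n = 24.
PV = PMT · [1 − (1+i)^(−n)] / i = 11000 · 20.503483 = 225,538.3087

€225,538.31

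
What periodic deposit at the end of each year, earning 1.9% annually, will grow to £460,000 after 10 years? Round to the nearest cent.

£42,202.63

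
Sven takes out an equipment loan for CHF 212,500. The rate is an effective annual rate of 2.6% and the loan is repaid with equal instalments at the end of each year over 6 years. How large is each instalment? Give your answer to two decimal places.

CHF 38,708.49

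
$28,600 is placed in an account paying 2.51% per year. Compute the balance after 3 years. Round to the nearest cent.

FV = PV·(1+i)^n = 28,600 × 1.077206 = 30,808.0871

$30,808.09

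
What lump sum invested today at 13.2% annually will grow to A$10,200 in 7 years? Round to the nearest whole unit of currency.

A$4,282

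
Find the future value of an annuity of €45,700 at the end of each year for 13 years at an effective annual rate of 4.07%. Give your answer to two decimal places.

Accumulation factor s(13|0.0407) = 16.700292; FV = 45700 × 16.700292 = 763,203.3438

€763,203.34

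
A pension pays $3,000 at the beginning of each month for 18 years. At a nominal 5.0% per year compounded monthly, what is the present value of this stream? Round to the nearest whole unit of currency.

$428,500

Periodic rate i = 0.05/12 = 0.00416667; n = 18 × 12 = 216 periods.
PV = 3000 × [1 − (1+0.00416667)^(−216)] / 0.00416667 × (1+i) = 3000 × 142.833331 = 428,499.9921
(Beginning-of-period payments → annuity-due factor ×(1+i).)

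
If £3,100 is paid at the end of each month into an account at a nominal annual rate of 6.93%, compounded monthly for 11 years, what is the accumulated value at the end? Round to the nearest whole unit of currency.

i = 0.0693/12 = 0.005775 per month; n = 11·12 = 132.
Accumulation factor s(132|0.005775) = 197.143838; FV = 3100 × 197.143838 = 611,145.8968

£611,146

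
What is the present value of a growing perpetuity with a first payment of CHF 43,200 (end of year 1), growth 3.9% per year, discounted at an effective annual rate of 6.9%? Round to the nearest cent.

CHF 1,440,000.00

PV = PMT / (i − g) = 43200 / (0.069 − 0.039) = 43200 / 0.030000 = 1,440,000.0000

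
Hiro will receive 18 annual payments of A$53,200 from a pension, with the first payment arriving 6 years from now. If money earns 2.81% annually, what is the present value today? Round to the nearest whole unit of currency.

Value one period before first payment (t=5): 53200 × [1 − (1+0.0281)^(−18)] / 0.0281 = 53200 × 13.977067 = 743,579.9525
PV₀ = 743,579.9525 / (1+0.0281)^5 = 743,579.9525 / 1.148621 = 647,367.4761

A$647,367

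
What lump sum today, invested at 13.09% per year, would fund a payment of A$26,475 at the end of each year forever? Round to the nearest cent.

PV = PMT / i = 26475 / 0.1309 = 202,253.6287

A$202,253.63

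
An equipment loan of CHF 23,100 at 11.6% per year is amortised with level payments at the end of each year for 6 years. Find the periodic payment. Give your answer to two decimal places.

CHF 5,555.01

Annuity-PV factor = 4.158409; PMT = 23100 / 4.158409 = 5,555.0086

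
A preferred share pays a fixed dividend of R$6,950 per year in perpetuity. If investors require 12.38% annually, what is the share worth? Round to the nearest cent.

PV = C/r = 6950/0.1238 = 56,138.9338

R$56,138.93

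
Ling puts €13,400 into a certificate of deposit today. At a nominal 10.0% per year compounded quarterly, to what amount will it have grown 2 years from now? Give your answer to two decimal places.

€16,326.60

With 4 periods per year: i = 0.025, n = 8.
FV = 13,400 × (1 + 0.025)^8 = 16,326.5988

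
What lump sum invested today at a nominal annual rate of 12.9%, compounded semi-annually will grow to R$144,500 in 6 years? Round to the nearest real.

R$68,253

i = 0.129/2 = 0.0645 per half-year; n = 6·2 = 12.
PV = 144,500 / (1 + 0.0645)^12 = 144,500 / 2.117132 = 68,252.7034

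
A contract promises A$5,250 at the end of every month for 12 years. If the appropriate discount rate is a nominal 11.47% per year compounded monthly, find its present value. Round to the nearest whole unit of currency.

A$409,669

Periodic rate i = 0.1147/12 = 0.00955833; n = 12 × 12 = 144 periods.
PV = PMT · [1 − (1+i)^(−n)] / i = 5250 · 78.032262 = 409,669.3756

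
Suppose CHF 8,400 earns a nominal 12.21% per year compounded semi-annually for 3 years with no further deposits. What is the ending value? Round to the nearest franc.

CHF 11,987

i = 0.1221/2 = 0.06105 per half-year; n = 3·2 = 6.
FV = PV·(1+i)^n = 8,400 × 1.426971 = 11,986.5550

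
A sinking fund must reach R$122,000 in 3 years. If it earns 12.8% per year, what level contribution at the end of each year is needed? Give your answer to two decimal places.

PMT = 122000 / ( [(1+0.128)^3 − 1] / 0.128 ) = 122000 / 3.400384 = 35,878.3008

R$35,878.30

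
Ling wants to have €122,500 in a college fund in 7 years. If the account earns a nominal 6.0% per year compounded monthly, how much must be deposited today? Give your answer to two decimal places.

€80,572.51

i = 0.06/12 = 0.005 per month; n = 7·12 = 84.
PV = 122,500 / (1 + 0.005)^84 = 122,500 / 1.520370 = 80,572.5115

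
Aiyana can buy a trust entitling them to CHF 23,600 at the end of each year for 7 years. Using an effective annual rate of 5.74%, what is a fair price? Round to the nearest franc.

Annuity factor a(7|0.0574) = 5.634340; PV = 23600 × 5.634340 = 132,970.4245

CHF 132,970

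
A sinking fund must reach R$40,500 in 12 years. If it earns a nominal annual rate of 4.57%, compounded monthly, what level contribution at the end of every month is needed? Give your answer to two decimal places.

i = 0.0457/12 = 0.00380833 per month; n = 12·12 = 144.
FV-annuity factor = 191.338424; PMT = 40500 / 191.338424 = 211.6668

R$211.67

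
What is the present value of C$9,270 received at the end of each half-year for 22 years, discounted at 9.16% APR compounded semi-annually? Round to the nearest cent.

i = 0.0916/2 = 0.0458 per half-year; n = 22·2 = 44.
PV = 9270 × [1 − (1+0.0458)^(−44)] / 0.0458 = 9270 × 18.790413 = 174,187.1267

C$174,187.13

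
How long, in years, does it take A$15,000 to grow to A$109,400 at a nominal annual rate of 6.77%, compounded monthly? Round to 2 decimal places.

29.43 years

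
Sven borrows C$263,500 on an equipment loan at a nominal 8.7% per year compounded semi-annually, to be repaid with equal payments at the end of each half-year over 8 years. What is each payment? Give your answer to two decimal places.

C$23,201.31

With 2 periods per year: i = 0.0435, n = 16.
PMT = 263500 / ( [1 − (1+0.0435)^(−16)] / 0.0435 ) = 263500 / 11.357119 = 23,201.3062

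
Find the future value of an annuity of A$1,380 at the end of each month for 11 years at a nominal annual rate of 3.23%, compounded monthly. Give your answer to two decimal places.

Periodic rate i = 0.0323/12 = 0.00269167; n = 11 × 12 = 132 periods.
Accumulation factor s(132|0.00269167) = 158.239426; FV = 1380 × 158.239426 = 218,370.4081

A$218,370.41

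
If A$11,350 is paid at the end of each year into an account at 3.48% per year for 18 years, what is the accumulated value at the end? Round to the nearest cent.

FV = PMT · [(1+i)^n − 1] / i = 11350 · 24.455143 = 277,565.8692

A$277,565.87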